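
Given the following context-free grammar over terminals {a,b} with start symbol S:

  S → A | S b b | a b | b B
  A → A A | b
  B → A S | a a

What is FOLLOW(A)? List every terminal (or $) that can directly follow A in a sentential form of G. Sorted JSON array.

Compute FIRST by fixpoint:
iter 1:
  A via A→b: +{b}
  B via B→A S: +{b}
  B via B→a a: +{a}
  S via S→A: +{b}
  S via S→a b: +{a}
  FIRST(S)={a,b}  FIRST(A)={b}  FIRST(B)={a,b}
iter 2: done
  FIRST(S)={a,b}  FIRST(A)={b}  FIRST(B)={a,b}

FOLLOW sets:
seed FOLLOW(S) with $
round 1:
  A→A A: FOLLOW(A) ⊇ FIRST(A) = {b}; new: +{b}
  B→A S: FOLLOW(A) ⊇ FIRST(S) = {a,b}; new: +{a}
  S→A: FOLLOW(A) ⊇ FOLLOW(S) ⊇ {$}; new: +{$}
  S→S b b: FOLLOW(S) ⊇ FIRST(b) = {b}; new: +{b}
  S→b B: FOLLOW(B) ⊇ FOLLOW(S) ⊇ {$,b}; new: +{$,b}
  FOLLOW[S]={$,b}  FOLLOW[A]={$,a,b}  FOLLOW[B]={$,b}
round 2: (stable)
  FOLLOW[S]={$,b}  FOLLOW[A]={$,a,b}  FOLLOW[B]={$,b}

FOLLOW(A) = ["$", "a", "b"]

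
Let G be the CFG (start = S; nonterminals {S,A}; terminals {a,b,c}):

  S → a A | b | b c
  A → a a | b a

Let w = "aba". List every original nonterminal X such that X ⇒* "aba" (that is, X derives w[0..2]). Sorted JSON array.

CNF form of G:
  S -> T0 A | T1 T2 | b
  A -> T0 T0 | T1 T0
  T0 -> a
  T1 -> b
  T2 -> c

CYK table (by increasing span) (cells [i..j] with 0 ≤ i ≤ j ≤ 2 only):
  [0..0]={T0}  "a"  orig:{}
  [1..1]={S,T1}  "b"  orig:{S}
  [2..2]={T0}  "a"  orig:{}
  [0..1]=∅  "ab"
  [1..2]={A}  "ba"
  [0..2]={S}  "aba"

Original NTs in T[0,2] deriving "aba": ["S"]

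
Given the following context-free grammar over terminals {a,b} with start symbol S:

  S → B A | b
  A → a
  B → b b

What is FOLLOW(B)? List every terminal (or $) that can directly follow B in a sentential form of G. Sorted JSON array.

FIRST sets, iterate to fixpoint:
pass 1:
  A via A→a: +{a}
  B via B→b b: +{b}
  S via S→B A: +{b}
  FIRST[S]={b}  FIRST[A]={a}  FIRST[B]={b}
pass 2: — fixpoint
  FIRST[S]={b}  FIRST[A]={a}  FIRST[B]={b}

Compute FOLLOW by fixpoint:
initialize: $ ∈ FOLLOW(S)
round 1:
  S→B A: FOLLOW(B) ⊇ FIRST(A) = {a}; new: +{a}
  S→B A: FOLLOW(A) ⊇ FOLLOW(S) ⊇ {$}; new: +{$}
  FOLLOW(S)={$}  FOLLOW(A)={$}  FOLLOW(B)={a}
round 2: (no change)
  FOLLOW(S)={$}  FOLLOW(A)={$}  FOLLOW(B)={a}

FOLLOW(B) = ["a"]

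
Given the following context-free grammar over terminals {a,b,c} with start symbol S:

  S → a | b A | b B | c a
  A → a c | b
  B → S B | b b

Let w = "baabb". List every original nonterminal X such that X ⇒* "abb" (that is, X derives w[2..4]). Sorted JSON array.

Convert to CNF:
  S -> T1 T0 | T2 A | T2 B | a
  A -> T0 T1 | b
  B -> S B | T2 T2
  T0 -> a
  T1 -> c
  T2 -> b

CYK table (by increasing span) — only the sub-triangle for w[2..4]:
  cell(2,2) a: {S,T0}  orig:{S}
  cell(3,3) b: {A,T2}  orig:{A}
  cell(4,4) b: {A,T2}  orig:{A}
  cell(2,3) ab: ∅
  cell(3,4) bb: {B,S}
  cell(2,4) abb: {B}

Original NTs in T[2,4] deriving "abb": ["B"]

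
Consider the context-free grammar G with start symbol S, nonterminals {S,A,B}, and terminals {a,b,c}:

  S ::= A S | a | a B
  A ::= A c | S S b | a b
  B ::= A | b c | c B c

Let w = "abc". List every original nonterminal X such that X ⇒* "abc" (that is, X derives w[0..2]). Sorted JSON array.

CNF form of G:
  S -> A S | T2 B | a
  A -> A T0 | S X3 | T2 T1
  B -> A T0 | S X4 | T0 X5 | T1 T0 | T2 T1
  T0 -> c
  T1 -> b
  T2 -> a
  X3 -> S T1
  X4 -> S T1
  X5 -> B T0

CYK table (by increasing span), restricted to cells inside w[0..2]:
  [0..0]={S,T2}  "a"  orig:{S}
  [1..1]={T1}  "b"  orig:{}
  [2..2]={T0}  "c"  orig:{}
  [0..1]={A,B,X3,X4}  "ab"  orig:{A,B}
  [1..2]={B}  "bc"
  [0..2]={A,B,S,X5}  "abc"  orig:{A,B,S}

Original NTs in T[0,2] deriving "abc": ["A", "B", "S"]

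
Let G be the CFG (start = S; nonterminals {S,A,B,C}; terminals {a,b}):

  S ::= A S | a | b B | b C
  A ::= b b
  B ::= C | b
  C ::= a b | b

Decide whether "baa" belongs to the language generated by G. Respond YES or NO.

CNF form of G:
  S -> A S | T0 B | T0 C | a
  A -> T0 T0
  B -> T1 T0 | b
  C -> T1 T0 | b
  T0 -> b
  T1 -> a

Fill CYK table bottom-up:
  [0..0]={B,C,T0}  "b"  orig:{B,C}
  [1..1]={S,T1}  "a"  orig:{S}
  [2..2]={S,T1}  "a"  orig:{S}
  [0..1]=∅  "ba"
  [1..2]=∅  "aa"
  [0..2]=∅  "baa"

S ∉ T[0,2] ⇒ NO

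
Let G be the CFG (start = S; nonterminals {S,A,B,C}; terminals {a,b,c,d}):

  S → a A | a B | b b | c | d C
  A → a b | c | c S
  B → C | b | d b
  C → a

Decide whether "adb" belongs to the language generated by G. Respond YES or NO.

CNF form of G:
  S -> T0 A | T0 B | T1 T1 | T3 C | c
  A -> T0 T1 | T2 S | c
  B -> T3 T1 | a | b
  C -> a
  T0 -> a
  T1 -> b
  T2 -> c
  T3 -> d

Fill CYK table bottom-up:
  cell(0,0) a: {B,C,T0}  orig:{B,C}
  cell(1,1) d: {T3}  orig:{}
  cell(2,2) b: {B,T1}  orig:{B}
  cell(0,1) ad: ∅
  cell(1,2) db: {B}
  cell(0,2) adb: {S}

S ∈ T[0,2] ⇒ YES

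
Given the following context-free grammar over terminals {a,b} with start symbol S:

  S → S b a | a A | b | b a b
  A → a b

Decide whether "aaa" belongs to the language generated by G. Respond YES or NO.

CNF form of G:
  S -> S X2 | T0 A | T1 X3 | b
  A -> T0 T1
  T0 -> a
  T1 -> b
  X2 -> T1 T0
  X3 -> T0 T1

Fill CYK table bottom-up:
  [0..0]={T0}  "a"  orig:{}
  [1..1]={T0}  "a"  orig:{}
  [2..2]={T0}  "a"  orig:{}
  [0..1]=∅  "aa"
  [1..2]=∅  "aa"
  [0..2]=∅  "aaa"

S ∉ T[0,2] ⇒ NO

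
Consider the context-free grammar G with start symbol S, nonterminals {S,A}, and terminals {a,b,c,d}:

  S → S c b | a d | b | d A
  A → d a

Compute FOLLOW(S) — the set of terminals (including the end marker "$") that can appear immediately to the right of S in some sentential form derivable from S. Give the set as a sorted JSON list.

FIRST sets, iterate to fixpoint:
[1]
  A via A→d a: +{d}
  S via S→a d: +{a}
  S via S→b: +{b}
  S via S→d A: +{d}
  FIRST[S]={a,b,d}  FIRST[A]={d}
[2] (stable)
  FIRST[S]={a,b,d}  FIRST[A]={d}

Compute FOLLOW by fixpoint:
initialize: $ ∈ FOLLOW(S)
iter 1:
  S→S c b: FOLLOW(S) ⊇ FIRST(c) = {c}; new: +{c}
  S→d A: FOLLOW(A) ⊇ FOLLOW(S) ⊇ {$,c}; new: +{$,c}
  FOLLOW[S]={$,c}  FOLLOW[A]={$,c}
iter 2: (no change)
  FOLLOW[S]={$,c}  FOLLOW[A]={$,c}

FOLLOW(S) = ["$", "c"]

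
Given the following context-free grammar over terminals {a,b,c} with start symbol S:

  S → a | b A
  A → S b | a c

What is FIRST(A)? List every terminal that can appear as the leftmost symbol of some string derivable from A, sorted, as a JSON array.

FIRST iteration:
[1]
  A via A→a c: +{a}
  S via S→a: +{a}
  S via S→b A: +{b}
  FIRST(S)={a,b}  FIRST(A)={a}
[2]
  A via A→S b: +{b}
  FIRST(S)={a,b}  FIRST(A)={a,b}
[3] done
  FIRST(S)={a,b}  FIRST(A)={a,b}

FIRST(A) = ["a", "b"]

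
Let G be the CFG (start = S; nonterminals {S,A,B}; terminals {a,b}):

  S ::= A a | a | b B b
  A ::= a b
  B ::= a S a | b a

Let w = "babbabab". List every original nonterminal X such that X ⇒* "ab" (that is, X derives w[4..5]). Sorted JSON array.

CNF form of G:
  S -> A T0 | T1 X3 | a
  A -> T0 T1
  B -> T0 X2 | T1 T0
  T0 -> a
  T1 -> b
  X2 -> S T0
  X3 -> B T1

CYK table (by increasing span), restricted to cells inside w[4..5]:
  T[4,4] 'a' = {S,T0}  orig:{S}
  T[5,5] 'b' = {T1}  orig:{}
  T[4,5] 'ab' = {A}

Original NTs in T[4,5] deriving "ab": ["A"]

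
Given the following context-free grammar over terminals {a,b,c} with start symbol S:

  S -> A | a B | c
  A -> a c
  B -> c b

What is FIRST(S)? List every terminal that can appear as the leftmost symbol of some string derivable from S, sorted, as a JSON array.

FIRST sets, iterate to fixpoint:
pass 1:
  A via A→a c: +{a}
  B via B→c b: +{c}
  S via S→A: +{a}
  S via S→c: +{c}
  FIRST[S]={a,c}  FIRST[A]={a}  FIRST[B]={c}
pass 2: done
  FIRST[S]={a,c}  FIRST[A]={a}  FIRST[B]={c}

FIRST(S) = ["a", "c"]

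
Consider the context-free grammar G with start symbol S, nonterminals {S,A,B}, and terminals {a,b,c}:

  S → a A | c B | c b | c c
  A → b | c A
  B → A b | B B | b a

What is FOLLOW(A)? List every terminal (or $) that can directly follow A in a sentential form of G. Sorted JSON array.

Compute FIRST by fixpoint:
pass 1:
  A via A→b: +{b}
  A via A→c A: +{c}
  B via B→A b: +{b,c}
  S via S→a A: +{a}
  S via S→c B: +{c}
  FIRST(S)={a,c}  FIRST(A)={b,c}  FIRST(B)={b,c}
pass 2: (stable)
  FIRST(S)={a,c}  FIRST(A)={b,c}  FIRST(B)={b,c}

FOLLOW iteration:
seed FOLLOW(S) with $
iter 1:
  B→A b: FOLLOW(A) ⊇ FIRST(b) = {b}; new: +{b}
  B→B B: FOLLOW(B) ⊇ FIRST(B) = {b,c}; new: +{b,c}
  S→a A: FOLLOW(A) ⊇ FOLLOW(S) ⊇ {$}; new: +{$}
  S→c B: FOLLOW(B) ⊇ FOLLOW(S) ⊇ {$}; new: +{$}
  FOLLOW[S]={$}  FOLLOW[A]={$,b}  FOLLOW[B]={$,b,c}
iter 2: done
  FOLLOW[S]={$}  FOLLOW[A]={$,b}  FOLLOW[B]={$,b,c}

FOLLOW(A) = ["$", "b"]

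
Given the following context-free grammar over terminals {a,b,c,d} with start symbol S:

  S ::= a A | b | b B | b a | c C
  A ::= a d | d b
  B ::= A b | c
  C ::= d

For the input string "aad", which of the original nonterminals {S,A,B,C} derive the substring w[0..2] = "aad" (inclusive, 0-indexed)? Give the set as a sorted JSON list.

Convert to CNF:
  S -> T0 A | T2 B | T2 T0 | T3 C | b
  A -> T0 T1 | T1 T2
  B -> A T2 | c
  C -> d
  T0 -> a
  T1 -> d
  T2 -> b
  T3 -> c

CYK fill (cells [i..j] with 0 ≤ i ≤ j ≤ 2 only):
  [0..0]={T0}  "a"  orig:{}
  [1..1]={T0}  "a"  orig:{}
  [2..2]={C,T1}  "d"  orig:{C}
  [0..1]=∅  "aa"
  [1..2]={A}  "ad"
  [0..2]={S}  "aad"

Original NTs in T[0,2] deriving "aad": ["S"]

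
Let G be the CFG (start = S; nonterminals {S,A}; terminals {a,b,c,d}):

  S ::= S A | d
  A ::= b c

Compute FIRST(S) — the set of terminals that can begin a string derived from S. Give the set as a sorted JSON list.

FIRST sets, iterate to fixpoint:
pass 1:
  A via A→b c: +{b}
  S via S→d: +{d}
  FIRST(S)={d}  FIRST(A)={b}
pass 2: done
  FIRST(S)={d}  FIRST(A)={b}

FIRST(S) = ["d"]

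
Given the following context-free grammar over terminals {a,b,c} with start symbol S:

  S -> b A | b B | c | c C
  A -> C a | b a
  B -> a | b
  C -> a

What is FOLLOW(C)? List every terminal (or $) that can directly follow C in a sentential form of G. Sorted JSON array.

Compute FIRST by fixpoint:
round 1:
  A via A→b a: +{b}
  B via B→a: +{a}
  B via B→b: +{b}
  C via C→a: +{a}
  S via S→b A: +{b}
  S via S→c: +{c}
  FIRST(S)={b,c}  FIRST(A)={b}  FIRST(B)={a,b}  FIRST(C)={a}
round 2:
  A via A→C a: +{a}
  FIRST(S)={b,c}  FIRST(A)={a,b}  FIRST(B)={a,b}  FIRST(C)={a}
round 3: — fixpoint
  FIRST(S)={b,c}  FIRST(A)={a,b}  FIRST(B)={a,b}  FIRST(C)={a}

FOLLOW iteration:
FOLLOW(S) := {$}
round 1:
  A→C a: FOLLOW(C) ⊇ FIRST(a) = {a}; new: +{a}
  S→b A: FOLLOW(A) ⊇ FOLLOW(S) ⊇ {$}; new: +{$}
  S→b B: FOLLOW(B) ⊇ FOLLOW(S) ⊇ {$}; new: +{$}
  S→c C: FOLLOW(C) ⊇ FOLLOW(S) ⊇ {$}; new: +{$}
  FOLLOW[S]={$}  FOLLOW[A]={$}  FOLLOW[B]={$}  FOLLOW[C]={$,a}
round 2: (stable)
  FOLLOW[S]={$}  FOLLOW[A]={$}  FOLLOW[B]={$}  FOLLOW[C]={$,a}

FOLLOW(C) = ["$", "a"]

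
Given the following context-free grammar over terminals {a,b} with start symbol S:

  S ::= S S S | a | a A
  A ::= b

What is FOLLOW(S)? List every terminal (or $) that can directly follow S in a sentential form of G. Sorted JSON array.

Compute FIRST by fixpoint:
pass 1:
  A via A→b: +{b}
  S via S→a: +{a}
  S: {a}  A: {b}
pass 2: (stable)
  S: {a}  A: {b}

FOLLOW iteration:
FOLLOW(S) := {$}
pass 1:
  S→S S S: FOLLOW(S) ⊇ FIRST(S) = {a}; new: +{a}
  S→a A: FOLLOW(A) ⊇ FOLLOW(S) ⊇ {$,a}; new: +{$,a}
  FOLLOW(S)={$,a}  FOLLOW(A)={$,a}
pass 2: — fixpoint
  FOLLOW(S)={$,a}  FOLLOW(A)={$,a}

FOLLOW(S) = ["$", "a"]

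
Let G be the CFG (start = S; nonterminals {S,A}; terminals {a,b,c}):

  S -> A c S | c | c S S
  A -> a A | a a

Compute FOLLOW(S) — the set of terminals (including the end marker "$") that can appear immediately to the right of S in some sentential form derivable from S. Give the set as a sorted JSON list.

FIRST iteration:
[1]
  A via A→a A: +{a}
  S via S→A c S: +{a}
  S via S→c: +{c}
  FIRST(S)={a,c}  FIRST(A)={a}
[2] (stable)
  FIRST(S)={a,c}  FIRST(A)={a}

FOLLOW iteration:
FOLLOW(S) := {$}
[1]
  S→A c S: FOLLOW(A) ⊇ FIRST(c) = {c}; new: +{c}
  S→c S S: FOLLOW(S) ⊇ FIRST(S) = {a,c}; new: +{a,c}
  S: {$,a,c}  A: {c}
[2] (no change)
  S: {$,a,c}  A: {c}

FOLLOW(S) = ["$", "a", "c"]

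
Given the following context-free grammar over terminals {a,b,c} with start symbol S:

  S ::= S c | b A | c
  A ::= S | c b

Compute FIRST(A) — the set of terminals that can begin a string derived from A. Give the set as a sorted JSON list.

Compute FIRST by fixpoint:
[1]
  A via A→c b: +{c}
  S via S→b A: +{b}
  S via S→c: +{c}
  FIRST(S)={b,c}  FIRST(A)={c}
[2]
  A via A→S: +{b}
  FIRST(S)={b,c}  FIRST(A)={b,c}
[3] — fixpoint
  FIRST(S)={b,c}  FIRST(A)={b,c}

FIRST(A) = ["b", "c"]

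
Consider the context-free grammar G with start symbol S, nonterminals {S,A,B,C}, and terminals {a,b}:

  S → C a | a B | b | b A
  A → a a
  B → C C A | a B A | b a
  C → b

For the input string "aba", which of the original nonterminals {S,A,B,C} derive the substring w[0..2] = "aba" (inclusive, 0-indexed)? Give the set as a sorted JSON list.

Convert to CNF:
  S -> C T0 | T0 B | T1 A | b
  A -> T0 T0
  B -> C X2 | T0 X3 | T1 T0
  C -> b
  T0 -> a
  T1 -> b
  X2 -> C A
  X3 -> B A

CYK fill (cells [i..j] with 0 ≤ i ≤ j ≤ 2 only):
  cell(0,0) a: {T0}  orig:{}
  cell(1,1) b: {C,S,T1}  orig:{C,S}
  cell(2,2) a: {T0}  orig:{}
  cell(0,1) ab: ∅
  cell(1,2) ba: {B,S}
  cell(0,2) aba: {S}

Original NTs in T[0,2] deriving "aba": ["S"]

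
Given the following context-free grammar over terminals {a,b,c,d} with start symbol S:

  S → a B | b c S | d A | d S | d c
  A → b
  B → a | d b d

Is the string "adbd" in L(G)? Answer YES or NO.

Convert to CNF:
  S -> T0 A | T0 S | T0 T3 | T1 X5 | T2 B
  A -> b
  B -> T0 X4 | a
  T0 -> d
  T1 -> b
  T2 -> a
  T3 -> c
  X4 -> T1 T0
  X5 -> T3 S

Fill CYK table bottom-up:
  cell(0,0) a: {B,T2}  orig:{B}
  cell(1,1) d: {T0}  orig:{}
  cell(2,2) b: {A,T1}  orig:{A}
  cell(3,3) d: {T0}  orig:{}
  cell(0,1) ad: ∅
  cell(1,2) db: {S}
  cell(2,3) bd: {X4}  orig:{}
  cell(0,2) adb: ∅
  cell(1,3) dbd: {B}
  cell(0,3) adbd: {S}

S ∈ T[0,3] ⇒ YES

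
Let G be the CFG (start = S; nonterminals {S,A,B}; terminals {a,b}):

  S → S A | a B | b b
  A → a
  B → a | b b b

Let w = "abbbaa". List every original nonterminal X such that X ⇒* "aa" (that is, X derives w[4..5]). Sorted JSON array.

CNF form of G:
  S -> S A | T0 T0 | T1 B
  A -> a
  B -> T0 X2 | a
  T0 -> b
  T1 -> a
  X2 -> T0 T0

CYK table (by increasing span), restricted to cells inside w[4..5]:
  cell(4,4) a: {A,B,T1}  orig:{A,B}
  cell(5,5) a: {A,B,T1}  orig:{A,B}
  cell(4,5) aa: {S}

Original NTs in T[4,5] deriving "aa": ["S"]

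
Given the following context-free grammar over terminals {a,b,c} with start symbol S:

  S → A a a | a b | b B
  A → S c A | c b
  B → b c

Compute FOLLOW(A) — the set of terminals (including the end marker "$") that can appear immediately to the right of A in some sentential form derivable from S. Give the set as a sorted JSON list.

FIRST iteration:
pass 1:
  A via A→c b: +{c}
  B via B→b c: +{b}
  S via S→A a a: +{c}
  S via S→a b: +{a}
  S via S→b B: +{b}
  FIRST(S)={a,b,c}  FIRST(A)={c}  FIRST(B)={b}
pass 2:
  A via A→S c A: +{a,b}
  FIRST(S)={a,b,c}  FIRST(A)={a,b,c}  FIRST(B)={b}
pass 3: (no change)
  FIRST(S)={a,b,c}  FIRST(A)={a,b,c}  FIRST(B)={b}

FOLLOW sets:
seed FOLLOW(S) with $
round 1:
  A→S c A: FOLLOW(S) ⊇ FIRST(c) = {c}; new: +{c}
  S→A a a: FOLLOW(A) ⊇ FIRST(a) = {a}; new: +{a}
  S→b B: FOLLOW(B) ⊇ FOLLOW(S) ⊇ {$,c}; new: +{$,c}
  FOLLOW(S)={$,c}  FOLLOW(A)={a}  FOLLOW(B)={$,c}
round 2: done
  FOLLOW(S)={$,c}  FOLLOW(A)={a}  FOLLOW(B)={$,c}

FOLLOW(A) = ["a"]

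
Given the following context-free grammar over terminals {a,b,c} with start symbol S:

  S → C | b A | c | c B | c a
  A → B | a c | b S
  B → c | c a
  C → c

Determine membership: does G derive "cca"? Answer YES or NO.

Convert to CNF:
  S -> T1 B | T1 T0 | T2 A | c
  A -> T0 T1 | T1 T0 | T2 S | c
  B -> T1 T0 | c
  C -> c
  T0 -> a
  T1 -> c
  T2 -> b

Fill CYK table bottom-up:
  T[0,0] 'c' = {A,B,C,S,T1}  orig:{A,B,C,S}
  T[1,1] 'c' = {A,B,C,S,T1}  orig:{A,B,C,S}
  T[2,2] 'a' = {T0}  orig:{}
  T[0,1] 'cc' = {S}
  T[1,2] 'ca' = {A,B,S}
  T[0,2] 'cca' = {S}

S ∈ T[0,2] ⇒ YES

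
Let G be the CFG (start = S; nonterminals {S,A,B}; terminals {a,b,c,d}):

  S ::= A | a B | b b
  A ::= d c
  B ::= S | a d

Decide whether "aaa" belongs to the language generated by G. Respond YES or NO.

CNF form of G:
  S -> T0 T1 | T2 B | T3 T3
  A -> T0 T1
  B -> T0 T1 | T2 B | T2 T0 | T3 T3
  T0 -> d
  T1 -> c
  T2 -> a
  T3 -> b

CYK fill:
  [0..0]={T2}  "a"  orig:{}
  [1..1]={T2}  "a"  orig:{}
  [2..2]={T2}  "a"  orig:{}
  [0..1]=∅  "aa"
  [1..2]=∅  "aa"
  [0..2]=∅  "aaa"

S ∉ T[0,2] ⇒ NO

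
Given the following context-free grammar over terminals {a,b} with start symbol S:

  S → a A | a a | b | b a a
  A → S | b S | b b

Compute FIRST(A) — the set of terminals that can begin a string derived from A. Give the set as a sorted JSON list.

FIRST iteration:
iter 1:
  A via A→b S: +{b}
  S via S→a A: +{a}
  S via S→b: +{b}
  FIRST[S]={a,b}  FIRST[A]={b}
iter 2:
  A via A→S: +{a}
  FIRST[S]={a,b}  FIRST[A]={a,b}
iter 3: (no change)
  FIRST[S]={a,b}  FIRST[A]={a,b}

FIRST(A) = ["a", "b"]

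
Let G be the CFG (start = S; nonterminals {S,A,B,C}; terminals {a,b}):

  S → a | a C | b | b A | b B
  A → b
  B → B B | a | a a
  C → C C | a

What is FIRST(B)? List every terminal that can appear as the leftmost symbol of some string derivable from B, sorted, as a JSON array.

FIRST iteration:
pass 1:
  A via A→b: +{b}
  B via B→a: +{a}
  C via C→a: +{a}
  S via S→a: +{a}
  S via S→b: +{b}
  FIRST[S]={a,b}  FIRST[A]={b}  FIRST[B]={a}  FIRST[C]={a}
pass 2: (stable)
  FIRST[S]={a,b}  FIRST[A]={b}  FIRST[B]={a}  FIRST[C]={a}

FIRST(B) = ["a"]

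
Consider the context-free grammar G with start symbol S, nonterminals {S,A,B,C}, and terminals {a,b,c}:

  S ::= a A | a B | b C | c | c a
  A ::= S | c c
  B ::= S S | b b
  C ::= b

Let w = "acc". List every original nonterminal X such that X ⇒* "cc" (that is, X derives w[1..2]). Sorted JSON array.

CNF form of G:
  S -> T0 A | T0 B | T1 C | T2 T0 | c
  A -> T0 A | T0 B | T1 C | T2 T0 | T2 T2 | c
  B -> S S | T1 T1
  C -> b
  T0 -> a
  T1 -> b
  T2 -> c

CYK table (by increasing span) — only the sub-triangle for w[1..2]:
  T[1,1] 'c' = {A,S,T2}  orig:{A,S}
  T[2,2] 'c' = {A,S,T2}  orig:{A,S}
  T[1,2] 'cc' = {A,B}

Original NTs in T[1,2] deriving "cc": ["A", "B"]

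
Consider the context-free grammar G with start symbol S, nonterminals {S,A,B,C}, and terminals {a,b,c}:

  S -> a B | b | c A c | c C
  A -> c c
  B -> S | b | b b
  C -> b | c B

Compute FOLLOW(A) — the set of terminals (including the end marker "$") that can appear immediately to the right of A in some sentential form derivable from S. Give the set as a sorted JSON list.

FIRST sets, iterate to fixpoint:
round 1:
  A via A→c c: +{c}
  B via B→b: +{b}
  C via C→b: +{b}
  C via C→c B: +{c}
  S via S→a B: +{a}
  S via S→b: +{b}
  S via S→c A c: +{c}
  FIRST[S]={a,b,c}  FIRST[A]={c}  FIRST[B]={b}  FIRST[C]={b,c}
round 2:
  B via B→S: +{a,c}
  FIRST[S]={a,b,c}  FIRST[A]={c}  FIRST[B]={a,b,c}  FIRST[C]={b,c}
round 3: (no change)
  FIRST[S]={a,b,c}  FIRST[A]={c}  FIRST[B]={a,b,c}  FIRST[C]={b,c}

Compute FOLLOW by fixpoint:
seed FOLLOW(S) with $
[1]
  S→a B: FOLLOW(B) ⊇ FOLLOW(S) ⊇ {$}; new: +{$}
  S→c A c: FOLLOW(A) ⊇ FIRST(c) = {c}; new: +{c}
  S→c C: FOLLOW(C) ⊇ FOLLOW(S) ⊇ {$}; new: +{$}
  FOLLOW(S)={$}  FOLLOW(A)={c}  FOLLOW(B)={$}  FOLLOW(C)={$}
[2] done
  FOLLOW(S)={$}  FOLLOW(A)={c}  FOLLOW(B)={$}  FOLLOW(C)={$}

FOLLOW(A) = ["c"]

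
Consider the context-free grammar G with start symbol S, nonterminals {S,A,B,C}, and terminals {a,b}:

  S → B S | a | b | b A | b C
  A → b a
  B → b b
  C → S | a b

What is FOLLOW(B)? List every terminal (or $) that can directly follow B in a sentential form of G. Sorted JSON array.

Compute FIRST by fixpoint:
round 1:
  A via A→b a: +{b}
  B via B→b b: +{b}
  C via C→a b: +{a}
  S via S→B S: +{b}
  S via S→a: +{a}
  FIRST[S]={a,b}  FIRST[A]={b}  FIRST[B]={b}  FIRST[C]={a}
round 2:
  C via C→S: +{b}
  FIRST[S]={a,b}  FIRST[A]={b}  FIRST[B]={b}  FIRST[C]={a,b}
round 3: (no change)
  FIRST[S]={a,b}  FIRST[A]={b}  FIRST[B]={b}  FIRST[C]={a,b}

Compute FOLLOW by fixpoint:
seed FOLLOW(S) with $
iter 1:
  S→B S: FOLLOW(B) ⊇ FIRST(S) = {a,b}; new: +{a,b}
  S→b A: FOLLOW(A) ⊇ FOLLOW(S) ⊇ {$}; new: +{$}
  S→b C: FOLLOW(C) ⊇ FOLLOW(S) ⊇ {$}; new: +{$}
  FOLLOW(S)={$}  FOLLOW(A)={$}  FOLLOW(B)={a,b}  FOLLOW(C)={$}
iter 2: done
  FOLLOW(S)={$}  FOLLOW(A)={$}  FOLLOW(B)={a,b}  FOLLOW(C)={$}

FOLLOW(B) = ["a", "b"]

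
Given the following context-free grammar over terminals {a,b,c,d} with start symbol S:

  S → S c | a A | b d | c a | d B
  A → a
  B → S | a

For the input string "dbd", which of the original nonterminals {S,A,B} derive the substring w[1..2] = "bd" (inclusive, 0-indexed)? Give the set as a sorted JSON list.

Convert to CNF:
  S -> S T0 | T0 T1 | T1 A | T2 T3 | T3 B
  A -> a
  B -> S T0 | T0 T1 | T1 A | T2 T3 | T3 B | a
  T0 -> c
  T1 -> a
  T2 -> b
  T3 -> d

CYK fill, restricted to cells inside w[1..2]:
  [1..1]={T2}  "b"  orig:{}
  [2..2]={T3}  "d"  orig:{}
  [1..2]={B,S}  "bd"

Original NTs in T[1,2] deriving "bd": ["B", "S"]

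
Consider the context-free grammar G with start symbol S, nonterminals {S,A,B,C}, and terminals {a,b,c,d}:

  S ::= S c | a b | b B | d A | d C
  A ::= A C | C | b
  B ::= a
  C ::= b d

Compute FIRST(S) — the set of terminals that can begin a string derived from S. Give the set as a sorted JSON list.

Compute FIRST by fixpoint:
[1]
  A via A→b: +{b}
  B via B→a: +{a}
  C via C→b d: +{b}
  S via S→a b: +{a}
  S via S→b B: +{b}
  S via S→d A: +{d}
  S: {a,b,d}  A: {b}  B: {a}  C: {b}
[2] (stable)
  S: {a,b,d}  A: {b}  B: {a}  C: {b}

FIRST(S) = ["a", "b", "d"]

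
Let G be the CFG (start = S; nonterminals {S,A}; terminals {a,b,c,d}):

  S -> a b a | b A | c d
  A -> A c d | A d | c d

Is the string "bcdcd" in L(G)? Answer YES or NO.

Convert to CNF:
  S -> T0 T1 | T2 X5 | T3 A
  A -> A T1 | A X4 | T0 T1
  T0 -> c
  T1 -> d
  T2 -> a
  T3 -> b
  X4 -> T0 T1
  X5 -> T3 T2

CYK fill:
  cell(0,0) b: {T3}  orig:{}
  cell(1,1) c: {T0}  orig:{}
  cell(2,2) d: {T1}  orig:{}
  cell(3,3) c: {T0}  orig:{}
  cell(4,4) d: {T1}  orig:{}
  cell(0,1) bc: ∅
  cell(1,2) cd: {A,S,X4}  orig:{A,S}
  cell(2,3) dc: ∅
  cell(3,4) cd: {A,S,X4}  orig:{A,S}
  cell(0,2) bcd: {S}
  cell(1,3) cdc: ∅
  cell(2,4) dcd: ∅
  cell(0,3) bcdc: ∅
  cell(1,4) cdcd: {A}
  cell(0,4) bcdcd: {S}

S ∈ T[0,4] ⇒ YES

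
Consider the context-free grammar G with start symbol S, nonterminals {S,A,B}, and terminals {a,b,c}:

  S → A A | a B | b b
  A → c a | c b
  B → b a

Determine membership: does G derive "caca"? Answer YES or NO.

CNF form of G:
  S -> A A | T1 B | T2 T2
  A -> T0 T1 | T0 T2
  B -> T2 T1
  T0 -> c
  T1 -> a
  T2 -> b

CYK table (by increasing span):
  cell(0,0) c: {T0}  orig:{}
  cell(1,1) a: {T1}  orig:{}
  cell(2,2) c: {T0}  orig:{}
  cell(3,3) a: {T1}  orig:{}
  cell(0,1) ca: {A}
  cell(1,2) ac: ∅
  cell(2,3) ca: {A}
  cell(0,2) cac: ∅
  cell(1,3) aca: ∅
  cell(0,3) caca: {S}

S ∈ T[0,3] ⇒ YES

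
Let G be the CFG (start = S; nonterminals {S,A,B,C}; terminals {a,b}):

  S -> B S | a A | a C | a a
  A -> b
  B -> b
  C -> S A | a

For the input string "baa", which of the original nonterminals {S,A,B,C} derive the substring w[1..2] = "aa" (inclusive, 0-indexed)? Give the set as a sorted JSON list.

CNF form of G:
  S -> B S | T0 A | T0 C | T0 T0
  A -> b
  B -> b
  C -> S A | a
  T0 -> a

CYK fill, restricted to cells inside w[1..2]:
  [1..1]={C,T0}  "a"  orig:{C}
  [2..2]={C,T0}  "a"  orig:{C}
  [1..2]={S}  "aa"

Original NTs in T[1,2] deriving "aa": ["S"]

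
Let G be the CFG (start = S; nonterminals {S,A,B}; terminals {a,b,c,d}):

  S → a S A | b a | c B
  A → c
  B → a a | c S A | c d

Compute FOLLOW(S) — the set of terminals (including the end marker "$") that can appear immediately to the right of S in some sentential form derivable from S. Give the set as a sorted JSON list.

FIRST sets, iterate to fixpoint:
round 1:
  A via A→c: +{c}
  B via B→a a: +{a}
  B via B→c S A: +{c}
  S via S→a S A: +{a}
  S via S→b a: +{b}
  S via S→c B: +{c}
  FIRST(S)={a,b,c}  FIRST(A)={c}  FIRST(B)={a,c}
round 2: — fixpoint
  FIRST(S)={a,b,c}  FIRST(A)={c}  FIRST(B)={a,c}

FOLLOW sets:
FOLLOW(S) := {$}
pass 1:
  B→c S A: FOLLOW(S) ⊇ FIRST(A) = {c}; new: +{c}
  S→a S A: FOLLOW(A) ⊇ FOLLOW(S) ⊇ {$,c}; new: +{$,c}
  S→c B: FOLLOW(B) ⊇ FOLLOW(S) ⊇ {$,c}; new: +{$,c}
  FOLLOW[S]={$,c}  FOLLOW[A]={$,c}  FOLLOW[B]={$,c}
pass 2: (no change)
  FOLLOW[S]={$,c}  FOLLOW[A]={$,c}  FOLLOW[B]={$,c}

FOLLOW(S) = ["$", "c"]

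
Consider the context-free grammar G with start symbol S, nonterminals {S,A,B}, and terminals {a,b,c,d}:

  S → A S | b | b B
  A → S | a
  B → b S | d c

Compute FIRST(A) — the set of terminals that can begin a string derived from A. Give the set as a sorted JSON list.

FIRST sets, iterate to fixpoint:
pass 1:
  A via A→a: +{a}
  B via B→b S: +{b}
  B via B→d c: +{d}
  S via S→A S: +{a}
  S via S→b: +{b}
  FIRST(S)={a,b}  FIRST(A)={a}  FIRST(B)={b,d}
pass 2:
  A via A→S: +{b}
  FIRST(S)={a,b}  FIRST(A)={a,b}  FIRST(B)={b,d}
pass 3: (no change)
  FIRST(S)={a,b}  FIRST(A)={a,b}  FIRST(B)={b,d}

FIRST(A) = ["a", "b"]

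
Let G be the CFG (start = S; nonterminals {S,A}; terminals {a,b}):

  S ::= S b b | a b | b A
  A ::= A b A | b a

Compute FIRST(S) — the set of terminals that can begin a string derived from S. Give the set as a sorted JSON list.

FIRST sets, iterate to fixpoint:
[1]
  A via A→b a: +{b}
  S via S→a b: +{a}
  S via S→b A: +{b}
  FIRST[S]={a,b}  FIRST[A]={b}
[2] (stable)
  FIRST[S]={a,b}  FIRST[A]={b}

FIRST(S) = ["a", "b"]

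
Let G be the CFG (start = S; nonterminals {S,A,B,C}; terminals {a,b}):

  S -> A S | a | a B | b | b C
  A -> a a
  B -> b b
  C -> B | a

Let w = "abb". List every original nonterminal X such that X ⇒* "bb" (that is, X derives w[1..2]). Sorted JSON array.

CNF form of G:
  S -> A S | T0 B | T1 C | a | b
  A -> T0 T0
  B -> T1 T1
  C -> T1 T1 | a
  T0 -> a
  T1 -> b

CYK table (by increasing span) — only the sub-triangle for w[1..2]:
  T[1,1] 'b' = {S,T1}  orig:{S}
  T[2,2] 'b' = {S,T1}  orig:{S}
  T[1,2] 'bb' = {B,C}

Original NTs in T[1,2] deriving "bb": ["B", "C"]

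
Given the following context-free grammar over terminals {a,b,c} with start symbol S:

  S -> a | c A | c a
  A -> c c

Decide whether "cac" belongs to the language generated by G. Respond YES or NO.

CNF form of G:
  S -> T0 A | T0 T1 | a
  A -> T0 T0
  T0 -> c
  T1 -> a

CYK fill:
  T[0,0] 'c' = {T0}  orig:{}
  T[1,1] 'a' = {S,T1}  orig:{S}
  T[2,2] 'c' = {T0}  orig:{}
  T[0,1] 'ca' = {S}
  T[1,2] 'ac' = ∅
  T[0,2] 'cac' = ∅

S ∉ T[0,2] ⇒ NO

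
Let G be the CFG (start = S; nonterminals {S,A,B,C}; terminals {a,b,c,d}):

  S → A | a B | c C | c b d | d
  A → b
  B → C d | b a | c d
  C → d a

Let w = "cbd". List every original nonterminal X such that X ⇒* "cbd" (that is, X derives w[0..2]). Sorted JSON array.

CNF form of G:
  S -> T2 B | T3 C | T3 X4 | b | d
  A -> b
  B -> C T0 | T1 T2 | T3 T0
  C -> T0 T2
  T0 -> d
  T1 -> b
  T2 -> a
  T3 -> c
  X4 -> T1 T0

CYK fill (cells [i..j] with 0 ≤ i ≤ j ≤ 2 only):
  cell(0,0) c: {T3}  orig:{}
  cell(1,1) b: {A,S,T1}  orig:{A,S}
  cell(2,2) d: {S,T0}  orig:{S}
  cell(0,1) cb: ∅
  cell(1,2) bd: {X4}  orig:{}
  cell(0,2) cbd: {S}

Original NTs in T[0,2] deriving "cbd": ["S"]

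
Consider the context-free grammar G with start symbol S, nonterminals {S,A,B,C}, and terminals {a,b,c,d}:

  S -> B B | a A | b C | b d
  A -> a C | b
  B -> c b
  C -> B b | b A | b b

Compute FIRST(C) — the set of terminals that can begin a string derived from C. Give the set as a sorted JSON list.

Compute FIRST by fixpoint:
[1]
  A via A→a C: +{a}
  A via A→b: +{b}
  B via B→c b: +{c}
  C via C→B b: +{c}
  C via C→b A: +{b}
  S via S→B B: +{c}
  S via S→a A: +{a}
  S via S→b C: +{b}
  FIRST[S]={a,b,c}  FIRST[A]={a,b}  FIRST[B]={c}  FIRST[C]={b,c}
[2] — fixpoint
  FIRST[S]={a,b,c}  FIRST[A]={a,b}  FIRST[B]={c}  FIRST[C]={b,c}

FIRST(C) = ["b", "c"]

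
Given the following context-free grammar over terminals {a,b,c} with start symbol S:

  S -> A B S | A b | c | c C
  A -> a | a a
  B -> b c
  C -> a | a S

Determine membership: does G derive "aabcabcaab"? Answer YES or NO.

Convert to CNF:
  S -> A T1 | A X3 | T2 C | c
  A -> T0 T0 | a
  B -> T1 T2
  C -> T0 S | a
  T0 -> a
  T1 -> b
  T2 -> c
  X3 -> B S

CYK table (by increasing span):
  cell(0,0) a: {A,C,T0}  orig:{A,C}
  cell(1,1) a: {A,C,T0}  orig:{A,C}
  cell(2,2) b: {T1}  orig:{}
  cell(3,3) c: {S,T2}  orig:{S}
  cell(4,4) a: {A,C,T0}  orig:{A,C}
  cell(5,5) b: {T1}  orig:{}
  cell(6,6) c: {S,T2}  orig:{S}
  cell(7,7) a: {A,C,T0}  orig:{A,C}
  cell(8,8) a: {A,C,T0}  orig:{A,C}
  cell(9,9) b: {T1}  orig:{}
  cell(0,1) aa: {A}
  cell(1,2) ab: {S}
  cell(2,3) bc: {B}
  cell(3,4) ca: {S}
  cell(4,5) ab: {S}
  cell(5,6) bc: {B}
  cell(6,7) ca: {S}
  cell(7,8) aa: {A}
  cell(8,9) ab: {S}
  cell(0,2) aab: {C,S}
  cell(1,3) abc: ∅
  cell(2,4) bca: ∅
  cell(3,5) cab: ∅
  cell(4,6) abc: ∅
  cell(5,7) bca: ∅
  cell(6,8) caa: ∅
  cell(7,9) aab: {C,S}
  cell(0,3) aabc: ∅
  cell(1,4) abca: ∅
  cell(2,5) bcab: {X3}  orig:{}
  cell(3,6) cabc: ∅
  cell(4,7) abca: ∅
  cell(5,8) bcaa: ∅
  cell(6,9) caab: {S}
  cell(0,4) aabca: ∅
  cell(1,5) abcab: {S}
  cell(2,6) bcabc: ∅
  cell(3,7) cabca: ∅
  cell(4,8) abcaa: ∅
  cell(5,9) bcaab: {X3}  orig:{}
  cell(0,5) aabcab: {C,S}
  cell(1,6) abcabc: ∅
  cell(2,7) bcabca: ∅
  cell(3,8) cabcaa: ∅
  cell(4,9) abcaab: {S}
  cell(0,6) aabcabc: ∅
  cell(1,7) abcabca: ∅
  cell(2,8) bcabcaa: ∅
  cell(3,9) cabcaab: ∅
  cell(0,7) aabcabca: ∅
  cell(1,8) abcabcaa: ∅
  cell(2,9) bcabcaab: {X3}  orig:{}
  cell(0,8) aabcabcaa: ∅
  cell(1,9) abcabcaab: {S}
  cell(0,9) aabcabcaab: {C,S}

S ∈ T[0,9] ⇒ YES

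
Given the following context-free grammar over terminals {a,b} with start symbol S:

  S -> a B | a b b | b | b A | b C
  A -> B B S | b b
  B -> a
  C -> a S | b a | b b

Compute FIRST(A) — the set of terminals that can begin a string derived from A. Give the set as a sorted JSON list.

FIRST sets, iterate to fixpoint:
iter 1:
  A via A→b b: +{b}
  B via B→a: +{a}
  C via C→a S: +{a}
  C via C→b a: +{b}
  S via S→a B: +{a}
  S via S→b: +{b}
  FIRST(S)={a,b}  FIRST(A)={b}  FIRST(B)={a}  FIRST(C)={a,b}
iter 2:
  A via A→B B S: +{a}
  FIRST(S)={a,b}  FIRST(A)={a,b}  FIRST(B)={a}  FIRST(C)={a,b}
iter 3: (stable)
  FIRST(S)={a,b}  FIRST(A)={a,b}  FIRST(B)={a}  FIRST(C)={a,b}

FIRST(A) = ["a", "b"]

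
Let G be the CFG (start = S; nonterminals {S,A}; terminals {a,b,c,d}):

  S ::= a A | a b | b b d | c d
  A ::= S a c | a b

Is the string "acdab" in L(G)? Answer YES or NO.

Convert to CNF:
  S -> T0 A | T0 T2 | T1 T3 | T2 X5
  A -> S X4 | T0 T2
  T0 -> a
  T1 -> c
  T2 -> b
  T3 -> d
  X4 -> T0 T1
  X5 -> T2 T3

CYK fill:
  T[0,0] 'a' = {T0}  orig:{}
  T[1,1] 'c' = {T1}  orig:{}
  T[2,2] 'd' = {T3}  orig:{}
  T[3,3] 'a' = {T0}  orig:{}
  T[4,4] 'b' = {T2}  orig:{}
  T[0,1] 'ac' = {X4}  orig:{}
  T[1,2] 'cd' = {S}
  T[2,3] 'da' = ∅
  T[3,4] 'ab' = {A,S}
  T[0,2] 'acd' = ∅
  T[1,3] 'cda' = ∅
  T[2,4] 'dab' = ∅
  T[0,3] 'acda' = ∅
  T[1,4] 'cdab' = ∅
  T[0,4] 'acdab' = ∅

S ∉ T[0,4] ⇒ NO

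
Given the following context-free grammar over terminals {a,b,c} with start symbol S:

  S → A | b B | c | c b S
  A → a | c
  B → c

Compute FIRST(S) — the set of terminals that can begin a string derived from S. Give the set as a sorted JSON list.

Compute FIRST by fixpoint:
[1]
  A via A→a: +{a}
  A via A→c: +{c}
  B via B→c: +{c}
  S via S→A: +{a,c}
  S via S→b B: +{b}
  FIRST(S)={a,b,c}  FIRST(A)={a,c}  FIRST(B)={c}
[2] — fixpoint
  FIRST(S)={a,b,c}  FIRST(A)={a,c}  FIRST(B)={c}

FIRST(S) = ["a", "b", "c"]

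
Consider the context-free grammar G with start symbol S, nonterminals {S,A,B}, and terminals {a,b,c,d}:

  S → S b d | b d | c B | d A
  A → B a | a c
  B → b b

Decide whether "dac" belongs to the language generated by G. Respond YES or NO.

Convert to CNF:
  S -> S X4 | T1 B | T2 T3 | T3 A
  A -> B T0 | T0 T1
  B -> T2 T2
  T0 -> a
  T1 -> c
  T2 -> b
  T3 -> d
  X4 -> T2 T3

CYK table (by increasing span):
  T[0,0] 'd' = {T3}  orig:{}
  T[1,1] 'a' = {T0}  orig:{}
  T[2,2] 'c' = {T1}  orig:{}
  T[0,1] 'da' = ∅
  T[1,2] 'ac' = {A}
  T[0,2] 'dac' = {S}

S ∈ T[0,2] ⇒ YES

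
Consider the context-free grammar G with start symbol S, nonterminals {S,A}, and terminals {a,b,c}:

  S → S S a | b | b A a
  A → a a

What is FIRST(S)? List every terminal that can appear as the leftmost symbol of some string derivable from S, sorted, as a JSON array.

FIRST sets, iterate to fixpoint:
round 1:
  A via A→a a: +{a}
  S via S→b: +{b}
  FIRST(S)={b}  FIRST(A)={a}
round 2: (stable)
  FIRST(S)={b}  FIRST(A)={a}

FIRST(S) = ["b"]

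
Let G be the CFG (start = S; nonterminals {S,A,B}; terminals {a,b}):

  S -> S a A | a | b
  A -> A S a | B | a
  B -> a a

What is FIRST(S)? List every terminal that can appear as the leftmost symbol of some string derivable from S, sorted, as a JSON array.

Compute FIRST by fixpoint:
iter 1:
  A via A→a: +{a}
  B via B→a a: +{a}
  S via S→a: +{a}
  S via S→b: +{b}
  S: {a,b}  A: {a}  B: {a}
iter 2: done
  S: {a,b}  A: {a}  B: {a}

FIRST(S) = ["a", "b"]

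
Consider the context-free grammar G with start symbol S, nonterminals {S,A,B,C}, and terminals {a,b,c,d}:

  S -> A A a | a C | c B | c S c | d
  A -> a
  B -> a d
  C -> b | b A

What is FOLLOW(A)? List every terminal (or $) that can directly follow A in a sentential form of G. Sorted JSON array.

FIRST iteration:
[1]
  A via A→a: +{a}
  B via B→a d: +{a}
  C via C→b: +{b}
  S via S→A A a: +{a}
  S via S→c B: +{c}
  S via S→d: +{d}
  FIRST(S)={a,c,d}  FIRST(A)={a}  FIRST(B)={a}  FIRST(C)={b}
[2] done
  FIRST(S)={a,c,d}  FIRST(A)={a}  FIRST(B)={a}  FIRST(C)={b}

FOLLOW iteration:
seed FOLLOW(S) with $
pass 1:
  S→A A a: FOLLOW(A) ⊇ FIRST(A) = {a}; new: +{a}
  S→a C: FOLLOW(C) ⊇ FOLLOW(S) ⊇ {$}; new: +{$}
  S→c B: FOLLOW(B) ⊇ FOLLOW(S) ⊇ {$}; new: +{$}
  S→c S c: FOLLOW(S) ⊇ FIRST(c) = {c}; new: +{c}
  FOLLOW[S]={$,c}  FOLLOW[A]={a}  FOLLOW[B]={$}  FOLLOW[C]={$}
pass 2:
  C→b A: FOLLOW(A) ⊇ FOLLOW(C) ⊇ {$}; new: +{$}
  S→a C: FOLLOW(C) ⊇ FOLLOW(S) ⊇ {$,c}; new: +{c}
  S→c B: FOLLOW(B) ⊇ FOLLOW(S) ⊇ {$,c}; new: +{c}
  FOLLOW[S]={$,c}  FOLLOW[A]={$,a}  FOLLOW[B]={$,c}  FOLLOW[C]={$,c}
pass 3:
  C→b A: FOLLOW(A) ⊇ FOLLOW(C) ⊇ {$,c}; new: +{c}
  FOLLOW[S]={$,c}  FOLLOW[A]={$,a,c}  FOLLOW[B]={$,c}  FOLLOW[C]={$,c}
pass 4: (no change)
  FOLLOW[S]={$,c}  FOLLOW[A]={$,a,c}  FOLLOW[B]={$,c}  FOLLOW[C]={$,c}

FOLLOW(A) = ["$", "a", "c"]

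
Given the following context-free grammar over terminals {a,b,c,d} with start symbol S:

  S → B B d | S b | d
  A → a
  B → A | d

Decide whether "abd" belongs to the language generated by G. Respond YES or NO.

Convert to CNF:
  S -> B X2 | S T1 | d
  A -> a
  B -> a | d
  T0 -> d
  T1 -> b
  X2 -> B T0

CYK table (by increasing span):
  cell(0,0) a: {A,B}
  cell(1,1) b: {T1}  orig:{}
  cell(2,2) d: {B,S,T0}  orig:{B,S}
  cell(0,1) ab: ∅
  cell(1,2) bd: ∅
  cell(0,2) abd: ∅

S ∉ T[0,2] ⇒ NO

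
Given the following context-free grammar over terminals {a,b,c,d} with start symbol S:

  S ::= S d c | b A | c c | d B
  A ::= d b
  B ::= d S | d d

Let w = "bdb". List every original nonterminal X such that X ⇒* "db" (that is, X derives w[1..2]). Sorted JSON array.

Convert to CNF:
  S -> S X3 | T0 B | T1 A | T2 T2
  A -> T0 T1
  B -> T0 S | T0 T0
  T0 -> d
  T1 -> b
  T2 -> c
  X3 -> T0 T2

CYK table (by increasing span) — only the sub-triangle for w[1..2]:
  cell(1,1) d: {T0}  orig:{}
  cell(2,2) b: {T1}  orig:{}
  cell(1,2) db: {A}

Original NTs in T[1,2] deriving "db": ["A"]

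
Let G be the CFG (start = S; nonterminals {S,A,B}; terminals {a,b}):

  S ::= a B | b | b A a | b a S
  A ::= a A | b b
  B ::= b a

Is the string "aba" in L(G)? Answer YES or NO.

Convert to CNF:
  S -> T0 B | T1 X2 | T1 X3 | b
  A -> T0 A | T1 T1
  B -> T1 T0
  T0 -> a
  T1 -> b
  X2 -> A T0
  X3 -> T0 S

Fill CYK table bottom-up:
  cell(0,0) a: {T0}  orig:{}
  cell(1,1) b: {S,T1}  orig:{S}
  cell(2,2) a: {T0}  orig:{}
  cell(0,1) ab: {X3}  orig:{}
  cell(1,2) ba: {B}
  cell(0,2) aba: {S}

S ∈ T[0,2] ⇒ YES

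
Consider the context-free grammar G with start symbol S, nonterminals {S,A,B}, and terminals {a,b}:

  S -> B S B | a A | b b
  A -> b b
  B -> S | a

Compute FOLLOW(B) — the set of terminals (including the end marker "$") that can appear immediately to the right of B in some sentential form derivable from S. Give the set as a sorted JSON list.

Compute FIRST by fixpoint:
iter 1:
  A via A→b b: +{b}
  B via B→a: +{a}
  S via S→B S B: +{a}
  S via S→b b: +{b}
  FIRST[S]={a,b}  FIRST[A]={b}  FIRST[B]={a}
iter 2:
  B via B→S: +{b}
  FIRST[S]={a,b}  FIRST[A]={b}  FIRST[B]={a,b}
iter 3: (no change)
  FIRST[S]={a,b}  FIRST[A]={b}  FIRST[B]={a,b}

FOLLOW sets:
initialize: $ ∈ FOLLOW(S)
iter 1:
  S→B S B: FOLLOW(B) ⊇ FIRST(S) = {a,b}; new: +{a,b}
  S→B S B: FOLLOW(S) ⊇ FIRST(B) = {a,b}; new: +{a,b}
  S→B S B: FOLLOW(B) ⊇ FOLLOW(S) ⊇ {$,a,b}; new: +{$}
  S→a A: FOLLOW(A) ⊇ FOLLOW(S) ⊇ {$,a,b}; new: +{$,a,b}
  S: {$,a,b}  A: {$,a,b}  B: {$,a,b}
iter 2: — fixpoint
  S: {$,a,b}  A: {$,a,b}  B: {$,a,b}

FOLLOW(B) = ["$", "a", "b"]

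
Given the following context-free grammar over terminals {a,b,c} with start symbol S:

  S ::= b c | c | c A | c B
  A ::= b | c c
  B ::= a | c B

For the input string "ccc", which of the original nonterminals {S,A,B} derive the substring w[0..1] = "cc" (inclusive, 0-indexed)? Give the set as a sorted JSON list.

Convert to CNF:
  S -> T0 A | T0 B | T1 T0 | c
  A -> T0 T0 | b
  B -> T0 B | a
  T0 -> c
  T1 -> b

Fill CYK table bottom-up — only the sub-triangle for w[0..1]:
  [0..0]={S,T0}  "c"  orig:{S}
  [1..1]={S,T0}  "c"  orig:{S}
  [0..1]={A}  "cc"

Original NTs in T[0,1] deriving "cc": ["A"]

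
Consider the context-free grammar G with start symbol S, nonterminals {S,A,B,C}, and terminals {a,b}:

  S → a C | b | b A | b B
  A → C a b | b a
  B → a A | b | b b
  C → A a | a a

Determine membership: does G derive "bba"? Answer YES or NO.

CNF form of G:
  S -> T0 C | T1 A | T1 B | b
  A -> C X2 | T1 T0
  B -> T0 A | T1 T1 | b
  C -> A T0 | T0 T0
  T0 -> a
  T1 -> b
  X2 -> T0 T1

CYK fill:
  [0..0]={B,S,T1}  "b"  orig:{B,S}
  [1..1]={B,S,T1}  "b"  orig:{B,S}
  [2..2]={T0}  "a"  orig:{}
  [0..1]={B,S}  "bb"
  [1..2]={A}  "ba"
  [0..2]={S}  "bba"

S ∈ T[0,2] ⇒ YES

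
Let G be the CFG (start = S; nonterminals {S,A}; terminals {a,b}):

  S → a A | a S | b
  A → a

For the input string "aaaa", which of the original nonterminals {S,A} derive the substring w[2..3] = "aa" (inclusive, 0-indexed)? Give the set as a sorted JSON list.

Convert to CNF:
  S -> T0 A | T0 S | b
  A -> a
  T0 -> a

CYK fill (cells [i..j] with 2 ≤ i ≤ j ≤ 3 only):
  T[2,2] 'a' = {A,T0}  orig:{A}
  T[3,3] 'a' = {A,T0}  orig:{A}
  T[2,3] 'aa' = {S}

Original NTs in T[2,3] deriving "aa": ["S"]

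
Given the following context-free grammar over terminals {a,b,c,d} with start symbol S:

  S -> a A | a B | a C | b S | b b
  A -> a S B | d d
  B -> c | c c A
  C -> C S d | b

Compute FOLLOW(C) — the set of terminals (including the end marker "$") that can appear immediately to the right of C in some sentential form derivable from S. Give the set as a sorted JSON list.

Compute FIRST by fixpoint:
round 1:
  A via A→a S B: +{a}
  A via A→d d: +{d}
  B via B→c: +{c}
  C via C→b: +{b}
  S via S→a A: +{a}
  S via S→b S: +{b}
  S: {a,b}  A: {a,d}  B: {c}  C: {b}
round 2: — fixpoint
  S: {a,b}  A: {a,d}  B: {c}  C: {b}

Compute FOLLOW by fixpoint:
seed FOLLOW(S) with $
[1]
  A→a S B: FOLLOW(S) ⊇ FIRST(B) = {c}; new: +{c}
  C→C S d: FOLLOW(C) ⊇ FIRST(S) = {a,b}; new: +{a,b}
  C→C S d: FOLLOW(S) ⊇ FIRST(d) = {d}; new: +{d}
  S→a A: FOLLOW(A) ⊇ FOLLOW(S) ⊇ {$,c,d}; new: +{$,c,d}
  S→a B: FOLLOW(B) ⊇ FOLLOW(S) ⊇ {$,c,d}; new: +{$,c,d}
  S→a C: FOLLOW(C) ⊇ FOLLOW(S) ⊇ {$,c,d}; new: +{$,c,d}
  FOLLOW[S]={$,c,d}  FOLLOW[A]={$,c,d}  FOLLOW[B]={$,c,d}  FOLLOW[C]={$,a,b,c,d}
[2] (no change)
  FOLLOW[S]={$,c,d}  FOLLOW[A]={$,c,d}  FOLLOW[B]={$,c,d}  FOLLOW[C]={$,a,b,c,d}

FOLLOW(C) = ["$", "a", "b", "c", "d"]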